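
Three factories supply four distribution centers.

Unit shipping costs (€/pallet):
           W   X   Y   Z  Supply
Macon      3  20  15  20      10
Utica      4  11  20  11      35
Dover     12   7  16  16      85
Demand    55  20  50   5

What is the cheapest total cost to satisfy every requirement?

A cheapest plan:
  Macon→W: 10 × €3 = €30
  Utica→W: 35 × €4 = €140
  Dover→W: 10 × €12 = €120
  Dover→X: 20 × €7 = €140
  Dover→Y: 50 × €16 = €800
  Dover→Z: 5 × €16 = €80
Total = 30 + 140 + 120 + 140 + 800 + 80 = €1310.
(Supply check: Macon ships 10; Utica ships 35; Dover ships 85.)

1310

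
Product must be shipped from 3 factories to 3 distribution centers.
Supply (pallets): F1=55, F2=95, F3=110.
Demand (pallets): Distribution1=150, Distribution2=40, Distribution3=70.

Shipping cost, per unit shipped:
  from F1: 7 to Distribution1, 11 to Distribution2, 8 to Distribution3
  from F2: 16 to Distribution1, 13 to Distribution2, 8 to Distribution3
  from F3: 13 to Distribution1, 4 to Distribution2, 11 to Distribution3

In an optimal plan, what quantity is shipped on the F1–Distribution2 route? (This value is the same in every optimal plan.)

Optimal shipments:
  F1–Distribution1: 55 × 7 = 385
  F2–Distribution1: 25 × 16 = 400
  F2–Distribution3: 70 × 8 = 560
  F3–Distribution1: 70 × 13 = 910
  F3–Distribution2: 40 × 4 = 160
Total cost = 2415.
The route F1→Distribution2 is not used.

0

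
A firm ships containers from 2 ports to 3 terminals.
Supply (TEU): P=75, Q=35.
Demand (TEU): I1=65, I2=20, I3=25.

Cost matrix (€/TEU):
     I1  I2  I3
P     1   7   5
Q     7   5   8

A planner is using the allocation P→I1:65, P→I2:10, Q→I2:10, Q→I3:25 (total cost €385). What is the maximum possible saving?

Current plan cost = 65·1 + 10·7 + 10·5 + 25·8 = €385.
Optimal plan:
  P->I1: 65 × €1 = €65
  P->I3: 10 × €5 = €50
  Q->I2: 20 × €5 = €100
  Q->I3: 15 × €8 = €120
Optimal cost = €335.
Saving = 385 − 335 = €50.

50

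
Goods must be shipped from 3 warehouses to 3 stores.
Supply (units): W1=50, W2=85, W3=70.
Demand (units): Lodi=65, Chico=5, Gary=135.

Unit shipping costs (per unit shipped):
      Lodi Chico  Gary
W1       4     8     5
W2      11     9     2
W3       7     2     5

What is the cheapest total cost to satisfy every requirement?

Optimal allocation:
  W1→Lodi: 50 × 4 = 200
  W2→Gary: 85 × 2 = 170
  W3→Lodi: 15 × 7 = 105
  W3→Chico: 5 × 2 = 10
  W3→Gary: 50 × 5 = 250
Total = 200 + 170 + 105 + 10 + 250 = 735.
(Supply check: W1 ships 50; W2 ships 85; W3 ships 70.)

735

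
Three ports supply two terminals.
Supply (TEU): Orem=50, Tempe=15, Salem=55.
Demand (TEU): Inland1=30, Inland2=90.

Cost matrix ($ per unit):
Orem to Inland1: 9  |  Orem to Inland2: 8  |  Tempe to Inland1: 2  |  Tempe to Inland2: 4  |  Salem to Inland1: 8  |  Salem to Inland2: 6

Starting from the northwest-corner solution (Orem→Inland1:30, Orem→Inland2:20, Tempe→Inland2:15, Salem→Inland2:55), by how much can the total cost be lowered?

Current plan cost = 30·9 + 20·8 + 15·4 + 55·6 = $820.
Optimal plan:
  Orem->Inland1: 15 × $9 = $135
  Orem->Inland2: 35 × $8 = $280
  Tempe->Inland1: 15 × $2 = $30
  Salem->Inland2: 55 × $6 = $330
Optimal cost = $775.
Saving = 820 − 775 = $45.

45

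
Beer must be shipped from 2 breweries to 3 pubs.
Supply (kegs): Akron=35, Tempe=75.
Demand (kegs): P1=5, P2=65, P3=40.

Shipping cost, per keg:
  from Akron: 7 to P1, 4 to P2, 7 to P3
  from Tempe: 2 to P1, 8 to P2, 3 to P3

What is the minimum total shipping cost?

510

Optimal allocation:
  Akron–P2: 35 kegs
  Tempe–P1: 5 kegs
  Tempe–P2: 30 kegs
  Tempe–P3: 40 kegs
Total cost = 510.
(Supply check: Akron ships 35; Tempe ships 75.)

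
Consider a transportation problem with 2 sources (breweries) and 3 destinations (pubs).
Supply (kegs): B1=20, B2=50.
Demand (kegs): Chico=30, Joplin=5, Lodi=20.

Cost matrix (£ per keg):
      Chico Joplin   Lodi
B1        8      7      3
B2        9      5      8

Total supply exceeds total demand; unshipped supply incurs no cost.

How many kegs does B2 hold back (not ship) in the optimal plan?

Minimum-cost shipments:
  B1 to Lodi: 20 × £3 = £60
  B2 to Chico: 30 × £9 = £270
  B2 to Joplin: 5 × £5 = £25
Total cost = £355.
B2 ships 35 of its 50, leaving 15.

15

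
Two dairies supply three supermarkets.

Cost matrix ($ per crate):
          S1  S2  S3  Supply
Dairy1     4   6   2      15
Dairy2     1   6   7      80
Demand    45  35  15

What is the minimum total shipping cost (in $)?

An optimal shipping plan:
  Dairy1->S3: 15 × $2 = $30
  Dairy2->S1: 45 × $1 = $45
  Dairy2->S2: 35 × $6 = $210
Total = 30 + 45 + 210 = $285.
(Supply check: Dairy1 ships 15; Dairy2 ships 80.)

285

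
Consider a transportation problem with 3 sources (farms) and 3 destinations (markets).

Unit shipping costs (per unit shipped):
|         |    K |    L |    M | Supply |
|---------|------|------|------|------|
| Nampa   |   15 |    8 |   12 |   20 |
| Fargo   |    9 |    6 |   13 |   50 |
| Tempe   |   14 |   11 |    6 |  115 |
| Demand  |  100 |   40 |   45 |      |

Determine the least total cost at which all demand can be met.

One minimum-cost allocation:
  Nampa→L: 20 crates
  Fargo→K: 30 crates
  Fargo→L: 20 crates
  Tempe→K: 70 crates
  Tempe→M: 45 crates
Total cost = 1800.

1800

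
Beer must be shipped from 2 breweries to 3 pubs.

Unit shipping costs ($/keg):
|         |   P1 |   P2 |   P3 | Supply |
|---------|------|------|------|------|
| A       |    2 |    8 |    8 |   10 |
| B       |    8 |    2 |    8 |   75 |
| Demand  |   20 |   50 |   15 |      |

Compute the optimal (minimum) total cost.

320

A cheapest plan:
  A to P1: 10 × $2 = $20
  B to P1: 10 × $8 = $80
  B to P2: 50 × $2 = $100
  B to P3: 15 × $8 = $120
Total = 20 + 80 + 100 + 120 = $320.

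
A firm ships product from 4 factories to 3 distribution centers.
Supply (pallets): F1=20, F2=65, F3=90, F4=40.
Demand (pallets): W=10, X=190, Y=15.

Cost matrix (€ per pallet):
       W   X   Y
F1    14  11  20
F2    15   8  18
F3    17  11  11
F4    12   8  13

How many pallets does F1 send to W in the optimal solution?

10

The minimum-cost plan:
  F1–W: 10 × €14 = €140
  F1–X: 10 × €11 = €110
  F2–X: 65 × €8 = €520
  F3–X: 75 × €11 = €825
  F3–Y: 15 × €11 = €165
  F4–X: 40 × €8 = €320
Total cost = €2080.
So F1→W carries 10 pallets.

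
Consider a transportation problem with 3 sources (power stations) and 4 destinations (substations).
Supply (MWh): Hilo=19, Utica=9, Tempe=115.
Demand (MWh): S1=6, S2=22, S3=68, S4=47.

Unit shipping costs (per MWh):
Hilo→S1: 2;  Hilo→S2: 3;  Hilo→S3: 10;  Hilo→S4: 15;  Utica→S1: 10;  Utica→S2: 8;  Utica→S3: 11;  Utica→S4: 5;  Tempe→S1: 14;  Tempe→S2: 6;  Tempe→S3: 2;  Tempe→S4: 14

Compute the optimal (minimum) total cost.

818

An optimal shipping plan:
  Hilo–S1: 6 × 2 = 12
  Hilo–S2: 13 × 3 = 39
  Utica–S4: 9 × 5 = 45
  Tempe–S2: 9 × 6 = 54
  Tempe–S3: 68 × 2 = 136
  Tempe–S4: 38 × 14 = 532
Total = 12 + 39 + 45 + 54 + 136 + 532 = 818.
(Supply check: Hilo ships 19; Utica ships 9; Tempe ships 115.)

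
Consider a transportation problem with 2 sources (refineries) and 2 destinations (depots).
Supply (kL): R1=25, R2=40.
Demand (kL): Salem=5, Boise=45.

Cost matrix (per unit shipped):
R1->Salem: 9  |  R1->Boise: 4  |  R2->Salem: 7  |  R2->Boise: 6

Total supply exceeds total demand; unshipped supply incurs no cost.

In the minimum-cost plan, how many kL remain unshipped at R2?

Minimum-cost shipments:
  R1 to Boise: 25 kL
  R2 to Salem: 5 kL
  R2 to Boise: 20 kL
Total cost = 255.
R2 ships 25 of its 40, leaving 15.

15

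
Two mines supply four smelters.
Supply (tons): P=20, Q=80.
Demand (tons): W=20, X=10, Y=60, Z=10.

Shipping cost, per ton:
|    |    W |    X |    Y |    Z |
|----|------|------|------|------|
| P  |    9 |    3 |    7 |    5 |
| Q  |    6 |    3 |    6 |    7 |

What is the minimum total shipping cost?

560

An optimal shipping plan:
  P to X: 10 × 3 = 30
  P to Z: 10 × 5 = 50
  Q to W: 20 × 6 = 120
  Q to Y: 60 × 6 = 360
Total = 30 + 50 + 120 + 360 = 560.
(Supply check: P ships 20; Q ships 80.)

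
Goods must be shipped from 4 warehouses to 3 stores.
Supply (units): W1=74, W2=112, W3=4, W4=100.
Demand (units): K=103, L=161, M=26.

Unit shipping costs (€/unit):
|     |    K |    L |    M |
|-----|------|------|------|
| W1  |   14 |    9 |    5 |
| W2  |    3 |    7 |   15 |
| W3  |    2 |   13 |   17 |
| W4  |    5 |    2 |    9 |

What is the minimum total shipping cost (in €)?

1158

One minimum-cost allocation:
  W1→L: 48 × €9 = €432
  W1→M: 26 × €5 = €130
  W2→K: 99 × €3 = €297
  W2→L: 13 × €7 = €91
  W3→K: 4 × €2 = €8
  W4→L: 100 × €2 = €200
Total = 432 + 130 + 297 + 91 + 8 + 200 = €1158.
(Supply check: W1 ships 74; W2 ships 112; W3 ships 4; W4 ships 100.)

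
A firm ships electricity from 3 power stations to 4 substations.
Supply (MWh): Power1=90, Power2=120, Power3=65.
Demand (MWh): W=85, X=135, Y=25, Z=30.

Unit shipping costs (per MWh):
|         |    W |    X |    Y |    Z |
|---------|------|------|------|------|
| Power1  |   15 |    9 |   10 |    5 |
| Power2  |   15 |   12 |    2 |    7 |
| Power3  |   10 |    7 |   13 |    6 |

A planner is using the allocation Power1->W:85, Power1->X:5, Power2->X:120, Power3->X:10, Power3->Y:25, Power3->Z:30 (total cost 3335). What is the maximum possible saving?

Current plan cost = 85·15 + 5·9 + 120·12 + 10·7 + 25·13 + 30·6 = 3335.
Optimal plan:
  Power1 to X: 90 × 9 = 810
  Power2 to W: 20 × 15 = 300
  Power2 to X: 45 × 12 = 540
  Power2 to Y: 25 × 2 = 50
  Power2 to Z: 30 × 7 = 210
  Power3 to W: 65 × 10 = 650
Optimal cost = 2560.
Saving = 3335 − 2560 = 775.

775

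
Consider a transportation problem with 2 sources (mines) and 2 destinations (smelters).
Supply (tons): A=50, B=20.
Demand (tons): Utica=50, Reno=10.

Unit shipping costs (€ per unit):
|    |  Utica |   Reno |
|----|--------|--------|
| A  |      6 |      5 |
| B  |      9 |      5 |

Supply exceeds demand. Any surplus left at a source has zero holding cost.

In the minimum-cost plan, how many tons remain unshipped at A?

0

An optimal plan:
  A to Utica: 50 × €6 = €300
  B to Reno: 10 × €5 = €50
Total cost = €350.
A ships 50 of its 50, leaving 0.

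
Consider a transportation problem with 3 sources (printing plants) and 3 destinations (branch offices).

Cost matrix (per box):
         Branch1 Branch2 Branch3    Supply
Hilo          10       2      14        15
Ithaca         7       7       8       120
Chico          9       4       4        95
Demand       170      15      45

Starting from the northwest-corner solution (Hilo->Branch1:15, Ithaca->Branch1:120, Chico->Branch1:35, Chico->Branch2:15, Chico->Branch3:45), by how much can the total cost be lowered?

45

Current plan cost = 15·10 + 120·7 + 35·9 + 15·4 + 45·4 = 1545.
Optimal plan:
  Hilo–Branch2: 15 × 2 = 30
  Ithaca–Branch1: 120 × 7 = 840
  Chico–Branch1: 50 × 9 = 450
  Chico–Branch3: 45 × 4 = 180
Optimal cost = 1500.
Saving = 1545 − 1500 = 45.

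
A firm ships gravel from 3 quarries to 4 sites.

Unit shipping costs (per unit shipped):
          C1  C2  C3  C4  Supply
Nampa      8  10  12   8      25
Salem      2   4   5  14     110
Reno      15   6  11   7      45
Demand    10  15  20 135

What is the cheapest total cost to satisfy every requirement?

Optimal allocation:
  Nampa–C4: 25 × 8 = 200
  Salem–C1: 10 × 2 = 20
  Salem–C2: 15 × 4 = 60
  Salem–C3: 20 × 5 = 100
  Salem–C4: 65 × 14 = 910
  Reno–C4: 45 × 7 = 315
Total = 200 + 20 + 60 + 100 + 910 + 315 = 1605.
(Supply check: Nampa ships 25; Salem ships 110; Reno ships 45.)

1605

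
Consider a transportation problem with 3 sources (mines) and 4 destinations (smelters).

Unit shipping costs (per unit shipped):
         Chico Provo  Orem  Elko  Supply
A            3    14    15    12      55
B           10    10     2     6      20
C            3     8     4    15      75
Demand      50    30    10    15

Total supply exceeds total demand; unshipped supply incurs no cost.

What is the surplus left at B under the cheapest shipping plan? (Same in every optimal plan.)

An optimal plan:
  A–Chico: 10 × 3 = 30
  B–Orem: 5 × 2 = 10
  B–Elko: 15 × 6 = 90
  C–Chico: 40 × 3 = 120
  C–Provo: 30 × 8 = 240
  C–Orem: 5 × 4 = 20
Total cost = 510.
B ships 20 of its 20, leaving 0.

0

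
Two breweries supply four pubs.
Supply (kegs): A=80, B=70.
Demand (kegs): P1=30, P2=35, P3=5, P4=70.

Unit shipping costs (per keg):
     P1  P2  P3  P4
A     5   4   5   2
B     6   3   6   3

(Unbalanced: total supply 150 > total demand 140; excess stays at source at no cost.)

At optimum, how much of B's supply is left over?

10

An optimal plan:
  A–P1: 30 kegs
  A–P3: 5 kegs
  A–P4: 45 kegs
  B–P2: 35 kegs
  B–P4: 25 kegs
Total cost = 445.
B ships 60 of its 70, leaving 10.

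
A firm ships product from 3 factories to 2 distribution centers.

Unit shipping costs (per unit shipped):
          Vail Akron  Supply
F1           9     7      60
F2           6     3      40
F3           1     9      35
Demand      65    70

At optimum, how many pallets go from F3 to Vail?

The minimum-cost plan:
  F1→Vail: 30 pallets
  F1→Akron: 30 pallets
  F2→Akron: 40 pallets
  F3→Vail: 35 pallets
Total cost = 635.
So F3→Vail carries 35 pallets.

35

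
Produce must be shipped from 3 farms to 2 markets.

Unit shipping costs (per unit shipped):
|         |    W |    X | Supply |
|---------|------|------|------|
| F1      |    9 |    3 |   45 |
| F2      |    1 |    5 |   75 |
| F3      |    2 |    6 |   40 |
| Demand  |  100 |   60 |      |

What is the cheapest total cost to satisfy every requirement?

A cheapest plan:
  F1 to X: 45 × 3 = 135
  F2 to W: 60 × 1 = 60
  F2 to X: 15 × 5 = 75
  F3 to W: 40 × 2 = 80
Total = 135 + 60 + 75 + 80 = 350.
(Supply check: F1 ships 45; F2 ships 75; F3 ships 40.)

350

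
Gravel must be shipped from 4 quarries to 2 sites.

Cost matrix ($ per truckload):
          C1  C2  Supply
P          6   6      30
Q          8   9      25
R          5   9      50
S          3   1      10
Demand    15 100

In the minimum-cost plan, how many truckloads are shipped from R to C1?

Solving gives:
  P–C2: 30 truckloads
  Q–C2: 25 truckloads
  R–C1: 15 truckloads
  R–C2: 35 truckloads
  S–C2: 10 truckloads
Total cost = $805.
So R→C1 carries 15 truckloads.

15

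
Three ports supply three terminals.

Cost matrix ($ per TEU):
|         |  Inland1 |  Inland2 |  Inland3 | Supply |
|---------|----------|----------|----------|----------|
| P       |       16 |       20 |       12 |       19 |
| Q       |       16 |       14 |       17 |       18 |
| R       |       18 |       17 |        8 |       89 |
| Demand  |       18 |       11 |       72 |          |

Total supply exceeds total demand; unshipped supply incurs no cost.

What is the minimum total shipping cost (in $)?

Optimal allocation:
  P→Inland1: 11 TEU
  Q→Inland1: 7 TEU
  Q→Inland2: 11 TEU
  R→Inland3: 72 TEU
Total cost = $1018.

1018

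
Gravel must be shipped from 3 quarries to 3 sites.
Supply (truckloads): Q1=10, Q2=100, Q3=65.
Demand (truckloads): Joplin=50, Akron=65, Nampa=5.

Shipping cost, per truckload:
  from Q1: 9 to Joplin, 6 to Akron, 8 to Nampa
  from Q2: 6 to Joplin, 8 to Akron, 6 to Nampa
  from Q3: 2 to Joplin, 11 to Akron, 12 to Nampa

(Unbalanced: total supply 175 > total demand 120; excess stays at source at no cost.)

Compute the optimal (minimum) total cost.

630

One minimum-cost allocation:
  Q1–Akron: 10 × 6 = 60
  Q2–Akron: 55 × 8 = 440
  Q2–Nampa: 5 × 6 = 30
  Q3–Joplin: 50 × 2 = 100
Total = 60 + 440 + 30 + 100 = 630.
(Supply check: Q1 ships 10; Q2 ships 60; Q3 ships 50.)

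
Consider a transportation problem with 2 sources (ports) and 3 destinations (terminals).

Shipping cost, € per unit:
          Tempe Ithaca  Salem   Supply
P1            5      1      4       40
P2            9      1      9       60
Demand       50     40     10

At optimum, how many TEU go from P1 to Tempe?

30

The minimum-cost plan:
  P1→Tempe: 30 TEU
  P1→Salem: 10 TEU
  P2→Tempe: 20 TEU
  P2→Ithaca: 40 TEU
Total cost = €410.
So P1→Tempe carries 30 TEU.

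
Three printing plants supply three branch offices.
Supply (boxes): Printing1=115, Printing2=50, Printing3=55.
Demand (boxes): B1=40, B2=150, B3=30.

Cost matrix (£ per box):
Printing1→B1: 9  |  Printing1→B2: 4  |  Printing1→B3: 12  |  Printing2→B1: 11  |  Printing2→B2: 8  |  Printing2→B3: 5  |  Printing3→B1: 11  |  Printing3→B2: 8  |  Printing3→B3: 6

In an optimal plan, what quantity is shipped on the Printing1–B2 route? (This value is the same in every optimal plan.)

115

Optimal shipments:
  Printing1–B2: 115 × £4 = £460
  Printing2–B1: 20 × £11 = £220
  Printing2–B3: 30 × £5 = £150
  Printing3–B1: 20 × £11 = £220
  Printing3–B2: 35 × £8 = £280
Total cost = £1330.
So Printing1→B2 carries 115 boxes.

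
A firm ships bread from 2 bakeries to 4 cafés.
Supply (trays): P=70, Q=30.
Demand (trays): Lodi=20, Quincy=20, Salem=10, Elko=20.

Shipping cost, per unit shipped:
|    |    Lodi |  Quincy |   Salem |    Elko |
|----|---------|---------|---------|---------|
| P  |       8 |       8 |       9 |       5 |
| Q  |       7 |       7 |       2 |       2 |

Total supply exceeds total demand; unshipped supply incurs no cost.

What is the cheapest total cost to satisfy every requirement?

Optimal allocation:
  P→Lodi: 20 × 8 = 160
  P→Quincy: 20 × 8 = 160
  Q→Salem: 10 × 2 = 20
  Q→Elko: 20 × 2 = 40
Total = 160 + 160 + 20 + 40 = 380.
(Supply check: P ships 40; Q ships 30.)

380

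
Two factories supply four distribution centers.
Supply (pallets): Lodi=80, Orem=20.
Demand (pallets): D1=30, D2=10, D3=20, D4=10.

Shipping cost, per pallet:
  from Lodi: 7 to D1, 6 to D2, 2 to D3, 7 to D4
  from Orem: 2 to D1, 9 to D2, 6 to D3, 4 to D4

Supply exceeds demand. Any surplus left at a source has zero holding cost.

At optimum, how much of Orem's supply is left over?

0

An optimal plan:
  Lodi->D1: 10 × 7 = 70
  Lodi->D2: 10 × 6 = 60
  Lodi->D3: 20 × 2 = 40
  Lodi->D4: 10 × 7 = 70
  Orem->D1: 20 × 2 = 40
Total cost = 280.
Orem ships 20 of its 20, leaving 0.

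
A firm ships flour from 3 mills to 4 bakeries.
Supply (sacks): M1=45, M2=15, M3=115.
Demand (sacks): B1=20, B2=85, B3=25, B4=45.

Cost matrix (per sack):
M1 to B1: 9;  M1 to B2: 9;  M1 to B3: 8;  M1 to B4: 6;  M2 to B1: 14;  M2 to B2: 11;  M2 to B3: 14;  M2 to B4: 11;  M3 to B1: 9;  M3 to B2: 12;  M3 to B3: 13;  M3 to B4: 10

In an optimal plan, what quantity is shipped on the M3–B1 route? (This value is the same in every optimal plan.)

Solving gives:
  M1→B3: 25 sacks
  M1→B4: 20 sacks
  M2→B2: 15 sacks
  M3→B1: 20 sacks
  M3→B2: 70 sacks
  M3→B4: 25 sacks
Total cost = 1755.
So M3→B1 carries 20 sacks.

20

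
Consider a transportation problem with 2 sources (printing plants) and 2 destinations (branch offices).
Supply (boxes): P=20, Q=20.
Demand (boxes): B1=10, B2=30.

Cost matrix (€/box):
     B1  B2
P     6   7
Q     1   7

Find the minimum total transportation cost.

220

One minimum-cost allocation:
  P→B2: 20 × €7 = €140
  Q→B1: 10 × €1 = €10
  Q→B2: 10 × €7 = €70
Total = 140 + 10 + 70 = €220.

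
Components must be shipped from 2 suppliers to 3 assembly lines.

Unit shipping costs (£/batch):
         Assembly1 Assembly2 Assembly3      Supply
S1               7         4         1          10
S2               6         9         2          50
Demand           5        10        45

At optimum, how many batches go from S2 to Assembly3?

45

Solving gives:
  S1->Assembly2: 10 × £4 = £40
  S2->Assembly1: 5 × £6 = £30
  S2->Assembly3: 45 × £2 = £90
Total cost = £160.
So S2→Assembly3 carries 45 batches.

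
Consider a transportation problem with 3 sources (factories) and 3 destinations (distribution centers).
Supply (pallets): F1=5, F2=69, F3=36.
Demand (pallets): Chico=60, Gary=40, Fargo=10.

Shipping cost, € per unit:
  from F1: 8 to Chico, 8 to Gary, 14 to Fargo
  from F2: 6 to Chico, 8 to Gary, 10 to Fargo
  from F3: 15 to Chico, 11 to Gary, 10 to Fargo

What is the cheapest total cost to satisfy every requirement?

858

One minimum-cost allocation:
  F1 to Gary: 5 × €8 = €40
  F2 to Chico: 60 × €6 = €360
  F2 to Gary: 9 × €8 = €72
  F3 to Gary: 26 × €11 = €286
  F3 to Fargo: 10 × €10 = €100
Total = 40 + 360 + 72 + 286 + 100 = €858.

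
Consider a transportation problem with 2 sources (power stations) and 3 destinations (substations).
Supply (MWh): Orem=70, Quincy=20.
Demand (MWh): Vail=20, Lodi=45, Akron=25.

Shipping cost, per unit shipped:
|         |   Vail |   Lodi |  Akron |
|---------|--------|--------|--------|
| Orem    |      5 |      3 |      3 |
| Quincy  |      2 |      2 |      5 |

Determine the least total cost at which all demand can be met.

A cheapest plan:
  Orem–Lodi: 45 × 3 = 135
  Orem–Akron: 25 × 3 = 75
  Quincy–Vail: 20 × 2 = 40
Total = 135 + 75 + 40 = 250.

250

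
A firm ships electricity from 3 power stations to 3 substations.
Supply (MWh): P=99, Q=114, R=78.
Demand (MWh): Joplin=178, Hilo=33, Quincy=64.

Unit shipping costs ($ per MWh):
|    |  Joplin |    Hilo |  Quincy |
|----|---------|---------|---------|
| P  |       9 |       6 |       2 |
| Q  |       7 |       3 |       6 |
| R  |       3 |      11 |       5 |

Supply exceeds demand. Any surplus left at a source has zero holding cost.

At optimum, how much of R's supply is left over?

Minimum-cost shipments:
  P–Joplin: 19 × $9 = $171
  P–Quincy: 64 × $2 = $128
  Q–Joplin: 81 × $7 = $567
  Q–Hilo: 33 × $3 = $99
  R–Joplin: 78 × $3 = $234
Total cost = $1199.
R ships 78 of its 78, leaving 0.

0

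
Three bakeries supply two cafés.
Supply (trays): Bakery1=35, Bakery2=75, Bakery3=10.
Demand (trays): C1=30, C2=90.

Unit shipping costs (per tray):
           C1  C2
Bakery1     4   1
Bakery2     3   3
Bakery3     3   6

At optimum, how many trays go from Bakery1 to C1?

Solving gives:
  Bakery1->C2: 35 × 1 = 35
  Bakery2->C1: 20 × 3 = 60
  Bakery2->C2: 55 × 3 = 165
  Bakery3->C1: 10 × 3 = 30
Total cost = 290.
The route Bakery1→C1 is not used.

0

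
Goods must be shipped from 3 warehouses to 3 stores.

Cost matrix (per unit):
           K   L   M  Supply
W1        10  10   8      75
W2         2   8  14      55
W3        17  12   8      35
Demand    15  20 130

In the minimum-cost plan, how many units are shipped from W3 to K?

0

The minimum-cost plan:
  W1→M: 75 × 8 = 600
  W2→K: 15 × 2 = 30
  W2→L: 20 × 8 = 160
  W2→M: 20 × 14 = 280
  W3→M: 35 × 8 = 280
Total cost = 1350.
The route W3→K is not used.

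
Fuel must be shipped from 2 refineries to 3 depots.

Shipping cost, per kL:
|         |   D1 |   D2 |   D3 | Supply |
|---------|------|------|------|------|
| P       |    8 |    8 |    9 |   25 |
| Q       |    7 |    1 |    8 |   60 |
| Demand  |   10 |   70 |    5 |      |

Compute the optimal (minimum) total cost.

265

An optimal shipping plan:
  P–D1: 10 × 8 = 80
  P–D2: 10 × 8 = 80
  P–D3: 5 × 9 = 45
  Q–D2: 60 × 1 = 60
Total = 80 + 80 + 45 + 60 = 265.
(Supply check: P ships 25; Q ships 60.)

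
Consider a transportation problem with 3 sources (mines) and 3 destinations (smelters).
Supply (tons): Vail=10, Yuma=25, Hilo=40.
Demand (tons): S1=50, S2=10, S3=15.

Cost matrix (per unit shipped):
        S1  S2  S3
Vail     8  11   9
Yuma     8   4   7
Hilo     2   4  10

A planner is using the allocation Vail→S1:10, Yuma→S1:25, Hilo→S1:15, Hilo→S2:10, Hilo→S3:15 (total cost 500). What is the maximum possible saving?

Current plan cost = 10·8 + 25·8 + 15·2 + 10·4 + 15·10 = 500.
Optimal plan:
  Vail→S1: 10 × 8 = 80
  Yuma→S2: 10 × 4 = 40
  Yuma→S3: 15 × 7 = 105
  Hilo→S1: 40 × 2 = 80
Optimal cost = 305.
Saving = 500 − 305 = 195.

195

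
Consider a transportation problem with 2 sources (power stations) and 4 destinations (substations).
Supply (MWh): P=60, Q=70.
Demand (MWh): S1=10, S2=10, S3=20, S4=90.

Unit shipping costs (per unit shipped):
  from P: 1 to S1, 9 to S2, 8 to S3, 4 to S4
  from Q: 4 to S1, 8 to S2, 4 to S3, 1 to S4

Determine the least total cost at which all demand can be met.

Optimal allocation:
  P→S1: 10 × 1 = 10
  P→S2: 10 × 9 = 90
  P→S4: 40 × 4 = 160
  Q→S3: 20 × 4 = 80
  Q→S4: 50 × 1 = 50
Total = 10 + 90 + 160 + 80 + 50 = 390.
(Supply check: P ships 60; Q ships 70.)

390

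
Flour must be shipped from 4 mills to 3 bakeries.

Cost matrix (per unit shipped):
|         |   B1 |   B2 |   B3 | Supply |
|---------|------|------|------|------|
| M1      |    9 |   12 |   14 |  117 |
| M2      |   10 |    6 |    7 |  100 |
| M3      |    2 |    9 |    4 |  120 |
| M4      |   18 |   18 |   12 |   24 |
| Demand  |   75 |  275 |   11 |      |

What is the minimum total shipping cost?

2925

An optimal shipping plan:
  M1 to B2: 117 × 12 = 1404
  M2 to B2: 100 × 6 = 600
  M3 to B1: 75 × 2 = 150
  M3 to B2: 45 × 9 = 405
  M4 to B2: 13 × 18 = 234
  M4 to B3: 11 × 12 = 132
Total = 1404 + 600 + 150 + 405 + 234 + 132 = 2925.
(Supply check: M1 ships 117; M2 ships 100; M3 ships 120; M4 ships 24.)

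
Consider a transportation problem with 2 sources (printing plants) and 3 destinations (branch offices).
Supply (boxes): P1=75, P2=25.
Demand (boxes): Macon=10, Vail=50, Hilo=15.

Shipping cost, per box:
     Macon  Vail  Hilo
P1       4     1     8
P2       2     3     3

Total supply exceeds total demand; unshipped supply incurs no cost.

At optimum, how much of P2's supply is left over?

0

An optimal plan:
  P1–Vail: 50 × 1 = 50
  P2–Macon: 10 × 2 = 20
  P2–Hilo: 15 × 3 = 45
Total cost = 115.
P2 ships 25 of its 25, leaving 0.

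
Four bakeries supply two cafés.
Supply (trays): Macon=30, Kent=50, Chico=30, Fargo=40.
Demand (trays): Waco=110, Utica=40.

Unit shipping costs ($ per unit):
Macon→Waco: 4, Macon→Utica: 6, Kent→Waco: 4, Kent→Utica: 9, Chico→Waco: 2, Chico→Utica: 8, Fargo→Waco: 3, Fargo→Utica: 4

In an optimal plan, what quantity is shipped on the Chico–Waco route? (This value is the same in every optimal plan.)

30

The minimum-cost plan:
  Macon–Waco: 30 × $4 = $120
  Kent–Waco: 50 × $4 = $200
  Chico–Waco: 30 × $2 = $60
  Fargo–Utica: 40 × $4 = $160
Total cost = $540.
So Chico→Waco carries 30 trays.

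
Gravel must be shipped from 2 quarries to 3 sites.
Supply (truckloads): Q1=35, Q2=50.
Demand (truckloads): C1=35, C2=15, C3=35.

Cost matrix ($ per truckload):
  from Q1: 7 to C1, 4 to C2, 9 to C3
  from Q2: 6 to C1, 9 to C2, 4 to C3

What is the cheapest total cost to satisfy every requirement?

A cheapest plan:
  Q1->C1: 20 × $7 = $140
  Q1->C2: 15 × $4 = $60
  Q2->C1: 15 × $6 = $90
  Q2->C3: 35 × $4 = $140
Total = 140 + 60 + 90 + 140 = $430.

430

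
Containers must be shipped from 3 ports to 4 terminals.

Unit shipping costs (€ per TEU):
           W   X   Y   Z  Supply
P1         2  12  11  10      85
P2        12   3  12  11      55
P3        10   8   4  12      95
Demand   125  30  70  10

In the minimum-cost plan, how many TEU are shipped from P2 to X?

The minimum-cost plan:
  P1->W: 85 × €2 = €170
  P2->W: 15 × €12 = €180
  P2->X: 30 × €3 = €90
  P2->Z: 10 × €11 = €110
  P3->W: 25 × €10 = €250
  P3->Y: 70 × €4 = €280
Total cost = €1080.
So P2→X carries 30 TEU.

30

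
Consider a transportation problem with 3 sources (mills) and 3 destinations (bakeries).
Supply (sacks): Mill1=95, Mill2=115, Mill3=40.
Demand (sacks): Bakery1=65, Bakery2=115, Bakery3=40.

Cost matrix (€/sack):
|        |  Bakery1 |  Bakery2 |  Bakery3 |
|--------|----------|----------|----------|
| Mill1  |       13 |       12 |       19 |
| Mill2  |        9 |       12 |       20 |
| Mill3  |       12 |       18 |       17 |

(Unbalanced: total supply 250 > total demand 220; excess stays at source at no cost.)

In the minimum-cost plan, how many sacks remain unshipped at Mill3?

An optimal plan:
  Mill1–Bakery2: 95 × €12 = €1140
  Mill2–Bakery1: 65 × €9 = €585
  Mill2–Bakery2: 20 × €12 = €240
  Mill3–Bakery3: 40 × €17 = €680
Total cost = €2645.
Mill3 ships 40 of its 40, leaving 0.

0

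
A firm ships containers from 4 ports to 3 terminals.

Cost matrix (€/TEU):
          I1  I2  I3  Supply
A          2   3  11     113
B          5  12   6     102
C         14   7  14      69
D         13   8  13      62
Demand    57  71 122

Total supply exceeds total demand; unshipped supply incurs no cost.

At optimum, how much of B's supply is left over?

0

An optimal plan:
  A to I1: 57 TEU
  A to I2: 56 TEU
  B to I3: 102 TEU
  C to I2: 15 TEU
  D to I3: 20 TEU
Total cost = €1259.
B ships 102 of its 102, leaving 0.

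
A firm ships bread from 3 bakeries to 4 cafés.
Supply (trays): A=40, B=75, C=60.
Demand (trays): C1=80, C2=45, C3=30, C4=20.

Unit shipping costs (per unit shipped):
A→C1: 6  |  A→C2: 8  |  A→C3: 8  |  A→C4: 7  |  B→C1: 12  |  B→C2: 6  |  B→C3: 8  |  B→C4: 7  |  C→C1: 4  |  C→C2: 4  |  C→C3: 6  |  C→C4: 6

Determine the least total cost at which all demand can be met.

1010

One minimum-cost allocation:
  A–C1: 20 trays
  A–C4: 20 trays
  B–C2: 45 trays
  B–C3: 30 trays
  C–C1: 60 trays
Total cost = 1010.
(Supply check: A ships 40; B ships 75; C ships 60.)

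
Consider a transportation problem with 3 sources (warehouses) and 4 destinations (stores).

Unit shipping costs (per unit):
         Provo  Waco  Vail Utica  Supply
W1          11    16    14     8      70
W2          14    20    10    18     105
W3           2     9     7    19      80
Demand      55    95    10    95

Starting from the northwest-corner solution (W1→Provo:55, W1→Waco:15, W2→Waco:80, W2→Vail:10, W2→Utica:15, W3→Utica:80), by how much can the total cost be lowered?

1490

Current plan cost = 55·11 + 15·16 + 80·20 + 10·10 + 15·18 + 80·19 = 4335.
Optimal plan:
  W1->Utica: 70 units
  W2->Waco: 70 units
  W2->Vail: 10 units
  W2->Utica: 25 units
  W3->Provo: 55 units
  W3->Waco: 25 units
Optimal cost = 2845.
Saving = 4335 − 2845 = 1490.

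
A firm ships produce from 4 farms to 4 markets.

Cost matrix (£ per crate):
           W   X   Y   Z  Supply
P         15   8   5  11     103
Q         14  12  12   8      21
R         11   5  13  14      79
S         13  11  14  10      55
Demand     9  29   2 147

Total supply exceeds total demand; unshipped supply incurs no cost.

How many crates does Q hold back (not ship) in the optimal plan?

Minimum-cost shipments:
  P to Y: 2 × £5 = £10
  P to Z: 71 × £11 = £781
  Q to Z: 21 × £8 = £168
  R to W: 9 × £11 = £99
  R to X: 29 × £5 = £145
  S to Z: 55 × £10 = £550
Total cost = £1753.
Q ships 21 of its 21, leaving 0.

0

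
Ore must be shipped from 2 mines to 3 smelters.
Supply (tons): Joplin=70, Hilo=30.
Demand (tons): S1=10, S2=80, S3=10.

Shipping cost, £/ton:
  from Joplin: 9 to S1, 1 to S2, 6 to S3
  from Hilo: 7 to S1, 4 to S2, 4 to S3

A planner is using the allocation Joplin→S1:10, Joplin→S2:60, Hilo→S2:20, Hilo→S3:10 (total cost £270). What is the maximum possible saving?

50

Current plan cost = 10·9 + 60·1 + 20·4 + 10·4 = £270.
Optimal plan:
  Joplin to S2: 70 tons
  Hilo to S1: 10 tons
  Hilo to S2: 10 tons
  Hilo to S3: 10 tons
Optimal cost = £220.
Saving = 270 − 220 = £50.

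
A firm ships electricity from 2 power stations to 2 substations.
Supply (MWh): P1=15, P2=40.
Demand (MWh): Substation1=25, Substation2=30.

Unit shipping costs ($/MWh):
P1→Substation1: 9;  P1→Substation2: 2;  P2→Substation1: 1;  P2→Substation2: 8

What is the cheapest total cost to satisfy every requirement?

One minimum-cost allocation:
  P1 to Substation2: 15 × $2 = $30
  P2 to Substation1: 25 × $1 = $25
  P2 to Substation2: 15 × $8 = $120
Total = 30 + 25 + 120 = $175.

175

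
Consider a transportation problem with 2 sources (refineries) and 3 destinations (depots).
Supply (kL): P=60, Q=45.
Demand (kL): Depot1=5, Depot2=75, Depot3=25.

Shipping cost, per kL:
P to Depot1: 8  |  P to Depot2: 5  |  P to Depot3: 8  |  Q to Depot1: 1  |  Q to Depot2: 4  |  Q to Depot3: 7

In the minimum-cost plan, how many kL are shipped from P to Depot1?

Solving gives:
  P→Depot2: 35 kL
  P→Depot3: 25 kL
  Q→Depot1: 5 kL
  Q→Depot2: 40 kL
Total cost = 540.
The route P→Depot1 is not used.

0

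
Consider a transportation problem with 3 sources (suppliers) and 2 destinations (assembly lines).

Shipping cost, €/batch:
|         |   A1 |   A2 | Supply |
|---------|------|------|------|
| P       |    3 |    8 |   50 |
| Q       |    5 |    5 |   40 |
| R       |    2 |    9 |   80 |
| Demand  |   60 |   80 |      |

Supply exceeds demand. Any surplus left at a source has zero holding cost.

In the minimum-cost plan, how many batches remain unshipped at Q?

0

Minimum-cost shipments:
  P–A2: 40 × €8 = €320
  Q–A2: 40 × €5 = €200
  R–A1: 60 × €2 = €120
Total cost = €640.
Q ships 40 of its 40, leaving 0.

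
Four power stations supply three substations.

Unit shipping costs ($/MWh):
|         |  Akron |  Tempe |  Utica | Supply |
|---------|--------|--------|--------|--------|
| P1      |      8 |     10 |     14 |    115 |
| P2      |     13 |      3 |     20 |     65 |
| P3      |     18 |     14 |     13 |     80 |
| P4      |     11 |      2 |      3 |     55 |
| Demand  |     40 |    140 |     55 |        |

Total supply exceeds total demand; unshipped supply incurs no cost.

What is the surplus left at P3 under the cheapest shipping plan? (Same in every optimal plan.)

An optimal plan:
  P1–Akron: 40 × $8 = $320
  P1–Tempe: 75 × $10 = $750
  P2–Tempe: 65 × $3 = $195
  P4–Utica: 55 × $3 = $165
Total cost = $1430.
P3 ships 0 of its 80, leaving 80.

80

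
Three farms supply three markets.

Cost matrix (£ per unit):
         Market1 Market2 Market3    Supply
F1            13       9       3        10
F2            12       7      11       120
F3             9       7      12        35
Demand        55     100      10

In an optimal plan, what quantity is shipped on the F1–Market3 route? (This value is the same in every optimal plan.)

Solving gives:
  F1–Market3: 10 × £3 = £30
  F2–Market1: 20 × £12 = £240
  F2–Market2: 100 × £7 = £700
  F3–Market1: 35 × £9 = £315
Total cost = £1285.
So F1→Market3 carries 10 crates.

10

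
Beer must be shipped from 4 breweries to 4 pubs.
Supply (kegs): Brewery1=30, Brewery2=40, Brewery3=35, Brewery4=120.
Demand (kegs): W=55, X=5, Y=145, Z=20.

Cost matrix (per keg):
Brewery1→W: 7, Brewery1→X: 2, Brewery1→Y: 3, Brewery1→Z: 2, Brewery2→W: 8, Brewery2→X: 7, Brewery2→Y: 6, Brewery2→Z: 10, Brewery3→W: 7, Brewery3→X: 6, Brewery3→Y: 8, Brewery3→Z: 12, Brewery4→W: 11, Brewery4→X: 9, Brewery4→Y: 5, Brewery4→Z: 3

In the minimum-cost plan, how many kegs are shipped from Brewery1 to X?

Solving gives:
  Brewery1 to X: 5 × 2 = 10
  Brewery1 to Y: 25 × 3 = 75
  Brewery2 to W: 20 × 8 = 160
  Brewery2 to Y: 20 × 6 = 120
  Brewery3 to W: 35 × 7 = 245
  Brewery4 to Y: 100 × 5 = 500
  Brewery4 to Z: 20 × 3 = 60
Total cost = 1170.
So Brewery1→X carries 5 kegs.

5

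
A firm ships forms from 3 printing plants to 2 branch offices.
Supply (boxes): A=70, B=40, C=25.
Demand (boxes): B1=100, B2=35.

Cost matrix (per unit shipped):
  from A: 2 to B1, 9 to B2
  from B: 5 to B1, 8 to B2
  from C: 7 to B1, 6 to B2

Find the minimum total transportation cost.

520

An optimal shipping plan:
  A to B1: 70 × 2 = 140
  B to B1: 30 × 5 = 150
  B to B2: 10 × 8 = 80
  C to B2: 25 × 6 = 150
Total = 140 + 150 + 80 + 150 = 520.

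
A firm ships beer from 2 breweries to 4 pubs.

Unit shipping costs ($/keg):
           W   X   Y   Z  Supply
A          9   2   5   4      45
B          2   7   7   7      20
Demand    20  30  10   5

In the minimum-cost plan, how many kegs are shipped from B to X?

Solving gives:
  A->X: 30 × $2 = $60
  A->Y: 10 × $5 = $50
  A->Z: 5 × $4 = $20
  B->W: 20 × $2 = $40
Total cost = $170.
The route B→X is not used.

0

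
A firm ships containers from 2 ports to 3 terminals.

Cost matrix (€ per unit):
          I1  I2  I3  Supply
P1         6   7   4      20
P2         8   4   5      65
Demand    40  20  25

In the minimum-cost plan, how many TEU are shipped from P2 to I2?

Optimal shipments:
  P1->I1: 20 TEU
  P2->I1: 20 TEU
  P2->I2: 20 TEU
  P2->I3: 25 TEU
Total cost = €485.
So P2→I2 carries 20 TEU.

20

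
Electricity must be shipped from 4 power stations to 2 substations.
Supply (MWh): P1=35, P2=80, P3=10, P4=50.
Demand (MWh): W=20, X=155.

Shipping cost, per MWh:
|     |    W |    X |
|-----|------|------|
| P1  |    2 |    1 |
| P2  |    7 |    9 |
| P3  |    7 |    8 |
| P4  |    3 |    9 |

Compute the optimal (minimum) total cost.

Optimal allocation:
  P1 to X: 35 × 1 = 35
  P2 to X: 80 × 9 = 720
  P3 to X: 10 × 8 = 80
  P4 to W: 20 × 3 = 60
  P4 to X: 30 × 9 = 270
Total = 35 + 720 + 80 + 60 + 270 = 1165.

1165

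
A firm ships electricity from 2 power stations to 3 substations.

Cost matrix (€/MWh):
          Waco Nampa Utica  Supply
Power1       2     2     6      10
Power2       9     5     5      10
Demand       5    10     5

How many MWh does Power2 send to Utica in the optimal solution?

5

Optimal shipments:
  Power1–Waco: 5 × €2 = €10
  Power1–Nampa: 5 × €2 = €10
  Power2–Nampa: 5 × €5 = €25
  Power2–Utica: 5 × €5 = €25
Total cost = €70.
So Power2→Utica carries 5 MWh.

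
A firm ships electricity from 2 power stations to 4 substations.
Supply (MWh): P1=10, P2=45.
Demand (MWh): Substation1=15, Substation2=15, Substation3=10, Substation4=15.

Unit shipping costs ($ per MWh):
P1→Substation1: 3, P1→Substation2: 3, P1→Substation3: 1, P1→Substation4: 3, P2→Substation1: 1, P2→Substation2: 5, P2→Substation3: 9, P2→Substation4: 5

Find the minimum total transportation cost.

Optimal allocation:
  P1->Substation3: 10 × $1 = $10
  P2->Substation1: 15 × $1 = $15
  P2->Substation2: 15 × $5 = $75
  P2->Substation4: 15 × $5 = $75
Total = 10 + 15 + 75 + 75 = $175.

175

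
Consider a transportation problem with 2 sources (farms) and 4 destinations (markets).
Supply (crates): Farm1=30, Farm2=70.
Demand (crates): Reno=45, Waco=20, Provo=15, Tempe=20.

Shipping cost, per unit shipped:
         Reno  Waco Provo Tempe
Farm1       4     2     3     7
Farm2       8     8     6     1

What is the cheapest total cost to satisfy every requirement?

470

A cheapest plan:
  Farm1->Reno: 10 crates
  Farm1->Waco: 20 crates
  Farm2->Reno: 35 crates
  Farm2->Provo: 15 crates
  Farm2->Tempe: 20 crates
Total cost = 470.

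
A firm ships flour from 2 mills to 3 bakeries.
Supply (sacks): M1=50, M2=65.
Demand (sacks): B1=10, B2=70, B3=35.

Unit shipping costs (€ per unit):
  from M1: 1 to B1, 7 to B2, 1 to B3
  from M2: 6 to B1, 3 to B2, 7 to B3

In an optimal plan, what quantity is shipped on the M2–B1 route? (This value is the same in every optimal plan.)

0

The minimum-cost plan:
  M1→B1: 10 × €1 = €10
  M1→B2: 5 × €7 = €35
  M1→B3: 35 × €1 = €35
  M2→B2: 65 × €3 = €195
Total cost = €275.
The route M2→B1 is not used.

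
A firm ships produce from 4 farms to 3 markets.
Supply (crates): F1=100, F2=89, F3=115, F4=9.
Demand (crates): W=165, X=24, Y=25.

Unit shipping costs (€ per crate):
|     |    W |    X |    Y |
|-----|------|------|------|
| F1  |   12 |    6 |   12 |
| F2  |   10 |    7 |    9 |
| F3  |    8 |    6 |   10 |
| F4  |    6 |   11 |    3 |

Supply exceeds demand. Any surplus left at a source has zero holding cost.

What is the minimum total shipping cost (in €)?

1735

Optimal allocation:
  F1->X: 24 crates
  F2->W: 50 crates
  F2->Y: 16 crates
  F3->W: 115 crates
  F4->Y: 9 crates
Total cost = €1735.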